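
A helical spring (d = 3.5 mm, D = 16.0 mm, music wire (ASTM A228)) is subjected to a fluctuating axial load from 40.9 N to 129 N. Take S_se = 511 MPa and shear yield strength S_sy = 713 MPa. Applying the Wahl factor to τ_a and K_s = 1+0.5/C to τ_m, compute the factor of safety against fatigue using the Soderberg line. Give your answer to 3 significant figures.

C = D/d = 16.0/3.5 = 4.5714; K_W = (4C−1)/(4C−4)+0.615/C = 1.3445; K_s = 1+0.5/C = 1.1094
F_a = (F_max−F_min)/2 = 44.05 N; F_m = (F_max+F_min)/2 = 84.95 N
τ_a = K_W·8F_aD/(πd³) = 1.3445 × 41.86 = 56.282 MPa
τ_m = K_s·8F_mD/(πd³) = 1.1094 × 80.727 = 89.557 MPa
Soderberg: 1/n_f = τ_a/S_se + τ_m/S_sy = 56.282/511 + 89.557/713 = 0.11014 + 0.12561 = 0.23575
n_f = 1/0.23575 = 4.242

4.24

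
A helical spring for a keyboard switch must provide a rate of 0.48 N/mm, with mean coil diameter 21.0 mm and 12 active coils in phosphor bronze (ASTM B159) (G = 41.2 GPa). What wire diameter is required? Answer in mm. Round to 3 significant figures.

1.79 mm

d = (8D³N_a·k / G)^(1/4) = (8·21.0³·12·0.48 / (41.2×10³))^0.25
  = (10.358)^0.25 = 1.7940 mm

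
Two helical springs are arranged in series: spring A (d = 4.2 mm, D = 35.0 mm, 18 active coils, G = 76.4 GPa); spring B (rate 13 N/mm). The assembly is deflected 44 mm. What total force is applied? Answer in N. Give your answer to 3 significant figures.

k_A = Gd⁴/(8D³N_a) = (76.4×10³)(4.2⁴)/(8·35.0³·18) = 3.8506 N/mm
Series: 1/k_eq = 1/3.8506 + 1/13 = 0.33663; k_eq = 2.9707 N/mm
F = k_eq·δ = 2.9707·44 = 130.71 N

131 N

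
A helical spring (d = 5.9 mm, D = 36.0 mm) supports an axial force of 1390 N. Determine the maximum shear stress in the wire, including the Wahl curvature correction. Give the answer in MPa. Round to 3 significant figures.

774 MPa

Spring index C = D/d = 36.0/5.9 = 6.1017
K_W = (4C−1)/(4C−4) + 0.615/C = 23.407/20.407 + 0.1008 = 1.2478
τ₀ = 8FD/(πd³) = 8·1390·36.0/(π·5.9³) = 400320/645.22 = 620.44 MPa
τ_max = K·τ₀ = 1.2478 × 620.44 = 774.19 MPa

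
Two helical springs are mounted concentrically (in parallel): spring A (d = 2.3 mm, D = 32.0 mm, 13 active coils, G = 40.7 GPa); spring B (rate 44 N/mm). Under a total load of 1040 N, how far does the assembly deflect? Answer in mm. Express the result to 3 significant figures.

23.5 mm

k_A = Gd⁴/(8D³N_a) = (40.7×10³)(2.3⁴)/(8·32.0³·13) = 0.33421 N/mm
Parallel: k_eq = 0.33421 + 44 = 44.334 N/mm
δ = F/k_eq = 1040/44.334 = 23.458 mm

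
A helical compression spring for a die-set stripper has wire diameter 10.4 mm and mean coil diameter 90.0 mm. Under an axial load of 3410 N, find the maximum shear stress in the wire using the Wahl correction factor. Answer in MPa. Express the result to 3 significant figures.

Spring index C = D/d = 90.0/10.4 = 8.6538
K_W = (4C−1)/(4C−4) + 0.615/C = 33.615/30.615 + 0.0711 = 1.1691
τ₀ = 8FD/(πd³) = 8·3410·90.0/(π·10.4³) = 2.4552e+06/3533.9 = 694.76 MPa
τ_max = K·τ₀ = 1.1691 × 694.76 = 812.22 MPa

812 MPa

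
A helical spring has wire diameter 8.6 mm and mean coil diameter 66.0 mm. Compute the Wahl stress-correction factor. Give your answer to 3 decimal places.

1.193

C = D/d = 66.0/8.6 = 7.6744
K_W = (4C−1)/(4C−4) + 0.615/C = 29.698/26.698 + 0.0801 = 1.1925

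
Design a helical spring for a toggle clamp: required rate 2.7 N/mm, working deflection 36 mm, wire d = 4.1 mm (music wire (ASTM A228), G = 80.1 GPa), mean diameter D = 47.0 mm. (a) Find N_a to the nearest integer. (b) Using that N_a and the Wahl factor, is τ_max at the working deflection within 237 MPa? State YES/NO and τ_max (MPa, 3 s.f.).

(a) 10 coils; (b) YES, τ_max = 192 MPa

N_a = Gd⁴/(8D³k) = (80.1×10³)(4.1⁴)/(8·47.0³·2.7) = 10.09 → N_a = 10
Actual rate k = Gd⁴/(8D³·10) = 2.7251 N/mm
Working load F = kδ = 2.7251·36 = 98.104 N
C = 47.0/4.1 = 11.4634; K_W = (4C−1)/(4C−4)+0.615/C = 1.1253
τ_max = K_W·8FD/(πd³) = 1.1253·170.36 = 191.71 MPa
τ_max ≤ 237 MPa → acceptable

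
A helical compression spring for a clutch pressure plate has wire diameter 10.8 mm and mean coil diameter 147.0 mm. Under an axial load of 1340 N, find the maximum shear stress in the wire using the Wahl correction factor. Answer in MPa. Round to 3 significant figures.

Spring index C = D/d = 147.0/10.8 = 13.6111
K_W = (4C−1)/(4C−4) + 0.615/C = 53.444/50.444 + 0.0452 = 1.1047
τ₀ = 8FD/(πd³) = 8·1340·147.0/(π·10.8³) = 1.57584e+06/3957.5 = 398.19 MPa
τ_max = K·τ₀ = 1.1047 × 398.19 = 439.86 MPa

440 MPa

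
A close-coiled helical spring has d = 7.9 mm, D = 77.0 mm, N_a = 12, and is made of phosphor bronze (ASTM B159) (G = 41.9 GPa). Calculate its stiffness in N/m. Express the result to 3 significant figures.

3720 N/m

k = Gd⁴/(8D³N_a) = (41.9×10³ × 7.9⁴) / (8 × 77.0³ × 12)
  = 1.63201e+08 / 4.38272e+07 = 3.7237 N/mm = 3723.7 N/m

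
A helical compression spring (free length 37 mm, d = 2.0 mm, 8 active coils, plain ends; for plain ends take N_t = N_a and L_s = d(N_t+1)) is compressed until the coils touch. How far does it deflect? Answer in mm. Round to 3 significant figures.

N_t = 8; L_s = 2.0·9 = 18 mm
δ_solid = L₀ − L_s = 37 − 18 = 19 mm

19.0 mm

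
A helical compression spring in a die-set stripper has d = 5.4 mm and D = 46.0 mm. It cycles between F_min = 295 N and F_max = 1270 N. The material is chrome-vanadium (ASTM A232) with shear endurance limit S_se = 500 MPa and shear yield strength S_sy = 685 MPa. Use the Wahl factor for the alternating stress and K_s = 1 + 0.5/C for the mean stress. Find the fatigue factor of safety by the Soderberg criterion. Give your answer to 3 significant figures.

0.572

C = D/d = 46.0/5.4 = 8.5185; K_W = (4C−1)/(4C−4)+0.615/C = 1.1719; K_s = 1+0.5/C = 1.0587
F_a = (F_max−F_min)/2 = 487.5 N; F_m = (F_max+F_min)/2 = 782.5 N
τ_a = K_W·8F_aD/(πd³) = 1.1719 × 362.65 = 425.01 MPa
τ_m = K_s·8F_mD/(πd³) = 1.0587 × 582.1 = 616.27 MPa
Soderberg: 1/n_f = τ_a/S_se + τ_m/S_sy = 425.01/500 + 616.27/685 = 0.85002 + 0.89967 = 1.7497
n_f = 1/1.7497 = 0.5715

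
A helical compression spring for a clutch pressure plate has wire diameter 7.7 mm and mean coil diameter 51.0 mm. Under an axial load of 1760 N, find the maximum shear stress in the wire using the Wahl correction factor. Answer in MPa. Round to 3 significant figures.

614 MPa

Spring index C = D/d = 51.0/7.7 = 6.6234
K_W = (4C−1)/(4C−4) + 0.615/C = 25.494/22.494 + 0.0929 = 1.2262
τ₀ = 8FD/(πd³) = 8·1760·51.0/(π·7.7³) = 718080/1434.2 = 500.67 MPa
τ_max = K·τ₀ = 1.2262 × 500.67 = 613.93 MPa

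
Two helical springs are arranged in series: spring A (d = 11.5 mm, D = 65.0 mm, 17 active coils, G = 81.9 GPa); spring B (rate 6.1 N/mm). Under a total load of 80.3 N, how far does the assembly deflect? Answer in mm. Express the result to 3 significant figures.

k_A = Gd⁴/(8D³N_a) = (81.9×10³)(11.5⁴)/(8·65.0³·17) = 38.353 N/mm
Series: 1/k_eq = 1/38.353 + 1/6.1 = 0.19001; k_eq = 5.2629 N/mm
δ = F/k_eq = 80.3/5.2629 = 15.258 mm

15.3 mm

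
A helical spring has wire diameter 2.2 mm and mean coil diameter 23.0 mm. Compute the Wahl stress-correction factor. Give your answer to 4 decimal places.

C = D/d = 23.0/2.2 = 10.4545
K_W = (4C−1)/(4C−4) + 0.615/C = 40.818/37.818 + 0.0588 = 1.1382

1.1382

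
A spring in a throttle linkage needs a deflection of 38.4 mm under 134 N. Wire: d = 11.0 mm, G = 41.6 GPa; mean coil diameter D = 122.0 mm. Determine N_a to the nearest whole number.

12

Required rate k = F/δ = 134/38.4 = 3.4896 N/mm
N_a = Gd⁴/(8D³k) = (41.6×10³ × 11.0⁴)/(8 × 122.0³ × 3.4896)
    = 6.09066e+08 / 5.06924e+07 = 12.01 → 12 coils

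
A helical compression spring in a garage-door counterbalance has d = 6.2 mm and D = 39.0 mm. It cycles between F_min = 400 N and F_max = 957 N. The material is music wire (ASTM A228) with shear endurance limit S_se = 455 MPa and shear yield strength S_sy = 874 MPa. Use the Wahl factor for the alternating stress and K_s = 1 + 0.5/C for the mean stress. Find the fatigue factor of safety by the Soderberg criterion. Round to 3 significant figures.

1.50

C = D/d = 39.0/6.2 = 6.2903; K_W = (4C−1)/(4C−4)+0.615/C = 1.2395; K_s = 1+0.5/C = 1.0795
F_a = (F_max−F_min)/2 = 278.5 N; F_m = (F_max+F_min)/2 = 678.5 N
τ_a = K_W·8F_aD/(πd³) = 1.2395 × 116.05 = 143.85 MPa
τ_m = K_s·8F_mD/(πd³) = 1.0795 × 282.73 = 305.21 MPa
Soderberg: 1/n_f = τ_a/S_se + τ_m/S_sy = 143.85/455 + 305.21/874 = 0.31616 + 0.34921 = 0.66537
n_f = 1/0.66537 = 1.503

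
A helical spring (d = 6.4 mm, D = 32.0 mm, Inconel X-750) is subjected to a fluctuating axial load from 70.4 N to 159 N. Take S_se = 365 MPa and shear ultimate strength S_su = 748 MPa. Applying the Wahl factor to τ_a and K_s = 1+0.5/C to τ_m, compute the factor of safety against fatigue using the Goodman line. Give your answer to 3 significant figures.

9.82

C = D/d = 32.0/6.4 = 5.0000; K_W = (4C−1)/(4C−4)+0.615/C = 1.3105; K_s = 1+0.5/C = 1.1000
F_a = (F_max−F_min)/2 = 44.3 N; F_m = (F_max+F_min)/2 = 114.7 N
τ_a = K_W·8F_aD/(πd³) = 1.3105 × 13.771 = 18.046 MPa
τ_m = K_s·8F_mD/(πd³) = 1.1000 × 35.654 = 39.22 MPa
Goodman: 1/n_f = τ_a/S_se + τ_m/S_su = 18.046/365 + 39.22/748 = 0.04944 + 0.05243 = 0.10188
n_f = 1/0.10188 = 9.816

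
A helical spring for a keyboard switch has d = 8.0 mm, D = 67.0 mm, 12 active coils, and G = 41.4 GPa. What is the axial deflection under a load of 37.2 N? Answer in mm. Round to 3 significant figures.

6.33 mm

k = Gd⁴/(8D³N_a) = (41.4×10³)(8.0⁴)/(8·67.0³·12) = 5.8731 N/mm
δ = F/k = 37.2 / 5.8731 = 6.334 mm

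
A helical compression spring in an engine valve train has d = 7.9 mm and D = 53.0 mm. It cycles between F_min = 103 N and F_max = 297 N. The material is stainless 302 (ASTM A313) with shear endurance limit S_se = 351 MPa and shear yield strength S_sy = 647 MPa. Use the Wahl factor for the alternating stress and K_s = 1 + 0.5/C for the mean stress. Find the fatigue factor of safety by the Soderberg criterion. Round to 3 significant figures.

5.45

C = D/d = 53.0/7.9 = 6.7089; K_W = (4C−1)/(4C−4)+0.615/C = 1.2230; K_s = 1+0.5/C = 1.0745
F_a = (F_max−F_min)/2 = 97 N; F_m = (F_max+F_min)/2 = 200 N
τ_a = K_W·8F_aD/(πd³) = 1.2230 × 26.553 = 32.475 MPa
τ_m = K_s·8F_mD/(πd³) = 1.0745 × 54.748 = 58.828 MPa
Soderberg: 1/n_f = τ_a/S_se + τ_m/S_sy = 32.475/351 + 58.828/647 = 0.09252 + 0.09092 = 0.18345
n_f = 1/0.18345 = 5.451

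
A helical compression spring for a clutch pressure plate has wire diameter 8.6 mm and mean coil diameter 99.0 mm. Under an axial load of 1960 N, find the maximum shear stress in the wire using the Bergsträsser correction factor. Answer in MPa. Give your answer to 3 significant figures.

Spring index C = D/d = 99.0/8.6 = 11.5116
K_B = (4C+2)/(4C−3) = 48.047/43.047 = 1.1162
τ₀ = 8FD/(πd³) = 8·1960·99.0/(π·8.6³) = 1.55232e+06/1998.2 = 776.85 MPa
τ_max = K·τ₀ = 1.1162 × 776.85 = 867.08 MPa

867 MPa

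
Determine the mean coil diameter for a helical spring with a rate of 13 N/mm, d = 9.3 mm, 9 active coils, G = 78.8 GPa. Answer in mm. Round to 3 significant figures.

D = (Gd⁴/(8N_a·k))^(1/3) = (78.8×10³·9.3⁴/(8·9·13))^(1/3)
  = (629770)^(1/3) = 85.7158 mm

85.7 mm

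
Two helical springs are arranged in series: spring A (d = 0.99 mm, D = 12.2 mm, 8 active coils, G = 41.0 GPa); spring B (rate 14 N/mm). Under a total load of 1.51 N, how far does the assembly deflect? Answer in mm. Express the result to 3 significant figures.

k_A = Gd⁴/(8D³N_a) = (41.0×10³)(0.99⁴)/(8·12.2³·8) = 0.3389 N/mm
Series: 1/k_eq = 1/0.3389 + 1/14 = 3.0222; k_eq = 0.33089 N/mm
δ = F/k_eq = 1.51/0.33089 = 4.5635 mm

4.56 mm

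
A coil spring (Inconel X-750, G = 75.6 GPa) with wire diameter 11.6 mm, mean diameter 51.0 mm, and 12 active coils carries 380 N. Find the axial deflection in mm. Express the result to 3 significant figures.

k = Gd⁴/(8D³N_a) = (75.6×10³)(11.6⁴)/(8·51.0³·12) = 107.49 N/mm
δ = F/k = 380 / 107.49 = 3.5352 mm

3.54 mm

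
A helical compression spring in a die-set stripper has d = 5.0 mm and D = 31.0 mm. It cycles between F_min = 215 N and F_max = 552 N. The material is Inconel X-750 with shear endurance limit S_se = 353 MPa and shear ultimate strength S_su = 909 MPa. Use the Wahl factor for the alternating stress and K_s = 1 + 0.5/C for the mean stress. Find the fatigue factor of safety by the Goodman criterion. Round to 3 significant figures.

1.51

C = D/d = 31.0/5.0 = 6.2000; K_W = (4C−1)/(4C−4)+0.615/C = 1.2434; K_s = 1+0.5/C = 1.0806
F_a = (F_max−F_min)/2 = 168.5 N; F_m = (F_max+F_min)/2 = 383.5 N
τ_a = K_W·8F_aD/(πd³) = 1.2434 × 106.41 = 132.32 MPa
τ_m = K_s·8F_mD/(πd³) = 1.0806 × 242.19 = 261.72 MPa
Goodman: 1/n_f = τ_a/S_se + τ_m/S_su = 132.32/353 + 261.72/909 = 0.37483 + 0.28792 = 0.66275
n_f = 1/0.66275 = 1.509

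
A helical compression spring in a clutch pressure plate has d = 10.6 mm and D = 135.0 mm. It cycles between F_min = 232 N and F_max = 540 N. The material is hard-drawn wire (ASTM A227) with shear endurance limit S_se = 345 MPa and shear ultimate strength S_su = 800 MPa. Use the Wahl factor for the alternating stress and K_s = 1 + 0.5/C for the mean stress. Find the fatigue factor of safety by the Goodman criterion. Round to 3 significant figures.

C = D/d = 135.0/10.6 = 12.7358; K_W = (4C−1)/(4C−4)+0.615/C = 1.1122; K_s = 1+0.5/C = 1.0393
F_a = (F_max−F_min)/2 = 154 N; F_m = (F_max+F_min)/2 = 386 N
τ_a = K_W·8F_aD/(πd³) = 1.1122 × 44.451 = 49.438 MPa
τ_m = K_s·8F_mD/(πd³) = 1.0393 × 111.41 = 115.79 MPa
Goodman: 1/n_f = τ_a/S_se + τ_m/S_su = 49.438/345 + 115.79/800 = 0.14330 + 0.14474 = 0.28803
n_f = 1/0.28803 = 3.472

3.47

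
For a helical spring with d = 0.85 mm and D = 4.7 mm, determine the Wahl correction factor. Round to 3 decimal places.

C = D/d = 4.7/0.85 = 5.5294
K_W = (4C−1)/(4C−4) + 0.615/C = 21.118/18.118 + 0.1112 = 1.2768

1.277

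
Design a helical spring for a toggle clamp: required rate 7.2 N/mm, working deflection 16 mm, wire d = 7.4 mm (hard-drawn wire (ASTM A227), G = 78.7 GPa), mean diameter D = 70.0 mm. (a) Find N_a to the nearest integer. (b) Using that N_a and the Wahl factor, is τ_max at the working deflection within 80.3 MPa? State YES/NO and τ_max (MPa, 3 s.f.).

(a) 12 coils; (b) YES, τ_max = 58.2 MPa

N_a = Gd⁴/(8D³k) = (78.7×10³)(7.4⁴)/(8·70.0³·7.2) = 11.94 → N_a = 12
Actual rate k = Gd⁴/(8D³·12) = 7.167 N/mm
Working load F = kδ = 7.167·16 = 114.67 N
C = 70.0/7.4 = 9.4595; K_W = (4C−1)/(4C−4)+0.615/C = 1.1537
τ_max = K_W·8FD/(πd³) = 1.1537·50.443 = 58.194 MPa
τ_max ≤ 80.3 MPa → acceptable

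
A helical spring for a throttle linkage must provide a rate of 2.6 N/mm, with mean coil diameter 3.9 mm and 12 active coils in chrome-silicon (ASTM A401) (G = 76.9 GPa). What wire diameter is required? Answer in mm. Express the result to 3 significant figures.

0.662 mm

d = (8D³N_a·k / G)^(1/4) = (8·3.9³·12·2.6 / (76.9×10³))^0.25
  = (0.19254)^0.25 = 0.6624 mm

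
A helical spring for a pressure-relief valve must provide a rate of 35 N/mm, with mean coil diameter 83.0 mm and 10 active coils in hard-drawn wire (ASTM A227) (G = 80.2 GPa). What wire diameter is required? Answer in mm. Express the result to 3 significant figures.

11.9 mm

d = (8D³N_a·k / G)^(1/4) = (8·83.0³·10·35 / (80.2×10³))^0.25
  = (19963)^0.25 = 11.8865 mm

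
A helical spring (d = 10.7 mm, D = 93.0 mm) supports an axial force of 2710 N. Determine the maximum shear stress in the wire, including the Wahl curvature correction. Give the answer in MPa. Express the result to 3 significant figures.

Spring index C = D/d = 93.0/10.7 = 8.6916
K_W = (4C−1)/(4C−4) + 0.615/C = 33.766/30.766 + 0.0708 = 1.1683
τ₀ = 8FD/(πd³) = 8·2710·93.0/(π·10.7³) = 2.01624e+06/3848.6 = 523.89 MPa
τ_max = K·τ₀ = 1.1683 × 523.89 = 612.04 MPa

612 MPa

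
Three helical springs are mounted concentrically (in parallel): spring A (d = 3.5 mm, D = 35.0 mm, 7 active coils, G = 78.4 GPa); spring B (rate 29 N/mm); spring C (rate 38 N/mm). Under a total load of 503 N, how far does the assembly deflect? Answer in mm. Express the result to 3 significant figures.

7.00 mm

k_A = Gd⁴/(8D³N_a) = (78.4×10³)(3.5⁴)/(8·35.0³·7) = 4.9 N/mm
Parallel: k_eq = 4.9 + 29 + 38 = 71.9 N/mm
δ = F/k_eq = 503/71.9 = 6.9958 mm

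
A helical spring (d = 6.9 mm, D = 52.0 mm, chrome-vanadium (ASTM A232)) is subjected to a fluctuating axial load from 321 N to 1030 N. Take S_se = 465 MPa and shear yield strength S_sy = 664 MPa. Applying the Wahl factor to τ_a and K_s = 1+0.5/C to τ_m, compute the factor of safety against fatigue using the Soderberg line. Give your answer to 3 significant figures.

1.24

C = D/d = 52.0/6.9 = 7.5362; K_W = (4C−1)/(4C−4)+0.615/C = 1.1964; K_s = 1+0.5/C = 1.0663
F_a = (F_max−F_min)/2 = 354.5 N; F_m = (F_max+F_min)/2 = 675.5 N
τ_a = K_W·8F_aD/(πd³) = 1.1964 × 142.89 = 170.95 MPa
τ_m = K_s·8F_mD/(πd³) = 1.0663 × 272.28 = 290.35 MPa
Soderberg: 1/n_f = τ_a/S_se + τ_m/S_sy = 170.95/465 + 290.35/664 = 0.36764 + 0.43727 = 0.80491
n_f = 1/0.80491 = 1.242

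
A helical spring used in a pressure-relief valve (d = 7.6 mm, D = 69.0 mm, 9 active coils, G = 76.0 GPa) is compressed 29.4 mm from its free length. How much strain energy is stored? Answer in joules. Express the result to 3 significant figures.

k = Gd⁴/(8D³N_a) = (76.0×10³)(7.6⁴)/(8·69.0³·9) = 10.72 N/mm
U = ½kδ² = 0.5 × 10.72 × 29.4² = 4632.9 N·mm = 4.6329 J

4.63 J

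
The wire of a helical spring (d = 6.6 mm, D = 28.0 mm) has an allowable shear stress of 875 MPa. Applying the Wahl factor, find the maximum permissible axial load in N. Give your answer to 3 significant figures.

C = D/d = 28.0/6.6 = 4.2424
K_W = (4C−1)/(4C−4) + 0.615/C = 15.970/12.970 + 0.1450 = 1.3763
τ_max = K·8FD/(πd³) → F_max = τ_allow·πd³/(8DK)
F_max = 875·π·6.6³/(8·28.0·1.3763) = 7.903e+05/308.29 = 2563.5 N

2560 N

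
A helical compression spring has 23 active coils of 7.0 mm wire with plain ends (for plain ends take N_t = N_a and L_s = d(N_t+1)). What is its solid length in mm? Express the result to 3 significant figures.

plain ends: N_t = N_a = 23
L_s = d·(N_t+1) = 7.0 × 24 = 168 mm

168 mm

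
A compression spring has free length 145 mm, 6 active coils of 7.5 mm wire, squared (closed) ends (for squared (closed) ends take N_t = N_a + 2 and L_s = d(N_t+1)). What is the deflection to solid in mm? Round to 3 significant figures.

77.5 mm

N_t = 8; L_s = 7.5·9 = 67.5 mm
δ_solid = L₀ − L_s = 145 − 67.5 = 77.5 mm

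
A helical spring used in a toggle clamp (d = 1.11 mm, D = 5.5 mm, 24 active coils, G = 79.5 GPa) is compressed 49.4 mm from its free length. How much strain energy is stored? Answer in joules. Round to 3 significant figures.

4.61 J

k = Gd⁴/(8D³N_a) = (79.5×10³)(1.11⁴)/(8·5.5³·24) = 3.7781 N/mm
U = ½kδ² = 0.5 × 3.7781 × 49.4² = 4609.9 N·mm = 4.6099 J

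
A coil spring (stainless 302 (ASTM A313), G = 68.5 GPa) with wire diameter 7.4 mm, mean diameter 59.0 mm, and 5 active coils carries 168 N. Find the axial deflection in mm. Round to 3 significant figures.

k = Gd⁴/(8D³N_a) = (68.5×10³)(7.4⁴)/(8·59.0³·5) = 25.004 N/mm
δ = F/k = 168 / 25.004 = 6.719 mm

6.72 mm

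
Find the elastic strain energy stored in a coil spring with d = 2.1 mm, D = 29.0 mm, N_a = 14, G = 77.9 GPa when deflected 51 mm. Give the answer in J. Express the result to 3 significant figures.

0.721 J

k = Gd⁴/(8D³N_a) = (77.9×10³)(2.1⁴)/(8·29.0³·14) = 0.55463 N/mm
U = ½kδ² = 0.5 × 0.55463 × 51² = 721.3 N·mm = 0.7213 J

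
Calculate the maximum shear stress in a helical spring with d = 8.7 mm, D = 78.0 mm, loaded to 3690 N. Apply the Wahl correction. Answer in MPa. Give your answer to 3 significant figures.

1290 MPa

Spring index C = D/d = 78.0/8.7 = 8.9655
K_W = (4C−1)/(4C−4) + 0.615/C = 34.862/31.862 + 0.0686 = 1.1628
τ₀ = 8FD/(πd³) = 8·3690·78.0/(π·8.7³) = 2.30256e+06/2068.7 = 1113 MPa
τ_max = K·τ₀ = 1.1628 × 1113 = 1294.2 MPa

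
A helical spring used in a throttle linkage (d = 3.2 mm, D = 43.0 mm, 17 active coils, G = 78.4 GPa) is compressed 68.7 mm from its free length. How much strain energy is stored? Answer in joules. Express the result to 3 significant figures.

1.79 J

k = Gd⁴/(8D³N_a) = (78.4×10³)(3.2⁴)/(8·43.0³·17) = 0.76028 N/mm
U = ½kδ² = 0.5 × 0.76028 × 68.7² = 1794.1 N·mm = 1.7941 J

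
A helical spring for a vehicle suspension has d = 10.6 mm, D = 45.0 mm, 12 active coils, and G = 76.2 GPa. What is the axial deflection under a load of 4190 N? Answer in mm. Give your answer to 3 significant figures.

k = Gd⁴/(8D³N_a) = (76.2×10³)(10.6⁴)/(8·45.0³·12) = 109.97 N/mm
δ = F/k = 4190 / 109.97 = 38.102 mm

38.1 mm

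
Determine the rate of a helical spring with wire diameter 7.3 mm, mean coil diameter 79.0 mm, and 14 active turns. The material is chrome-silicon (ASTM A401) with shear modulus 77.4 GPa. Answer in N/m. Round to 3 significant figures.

3980 N/m

k = Gd⁴/(8D³N_a) = (77.4×10³ × 7.3⁴) / (8 × 79.0³ × 14)
  = 2.19802e+08 / 5.52204e+07 = 3.9805 N/mm = 3980.5 N/m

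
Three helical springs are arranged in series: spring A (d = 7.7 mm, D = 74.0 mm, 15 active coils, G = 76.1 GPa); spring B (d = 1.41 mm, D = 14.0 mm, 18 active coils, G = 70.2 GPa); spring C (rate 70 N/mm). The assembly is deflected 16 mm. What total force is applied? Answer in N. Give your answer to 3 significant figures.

k_A = Gd⁴/(8D³N_a) = (76.1×10³)(7.7⁴)/(8·74.0³·15) = 5.5014 N/mm
k_B = Gd⁴/(8D³N_a) = (70.2×10³)(1.41⁴)/(8·14.0³·18) = 0.70221 N/mm
Series: 1/k_eq = 1/5.5014 + 1/0.70221 + 1/70 = 1.6201; k_eq = 0.61723 N/mm
F = k_eq·δ = 0.61723·16 = 9.8757 N

9.88 N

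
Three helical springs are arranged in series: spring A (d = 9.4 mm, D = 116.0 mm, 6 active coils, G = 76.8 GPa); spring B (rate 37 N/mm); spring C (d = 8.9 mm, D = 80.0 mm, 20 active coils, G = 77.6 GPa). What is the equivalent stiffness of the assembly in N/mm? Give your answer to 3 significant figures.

k_A = Gd⁴/(8D³N_a) = (76.8×10³)(9.4⁴)/(8·116.0³·6) = 8.0031 N/mm
k_C = Gd⁴/(8D³N_a) = (77.6×10³)(8.9⁴)/(8·80.0³·20) = 5.9434 N/mm
Series: 1/k_eq = 1/8.0031 + 1/37 + 1/5.9434 = 0.32023; k_eq = 3.1227 N/mm

3.12 N/mm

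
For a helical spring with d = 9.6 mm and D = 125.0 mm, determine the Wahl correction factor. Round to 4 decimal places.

C = D/d = 125.0/9.6 = 13.0208
K_W = (4C−1)/(4C−4) + 0.615/C = 51.083/48.083 + 0.0472 = 1.1096

1.1096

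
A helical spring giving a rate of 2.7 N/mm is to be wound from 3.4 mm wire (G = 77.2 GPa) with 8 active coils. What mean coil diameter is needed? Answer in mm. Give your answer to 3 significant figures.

39.1 mm

D = (Gd⁴/(8N_a·k))^(1/3) = (77.2×10³·3.4⁴/(8·8·2.7))^(1/3)
  = (59702)^(1/3) = 39.0838 mm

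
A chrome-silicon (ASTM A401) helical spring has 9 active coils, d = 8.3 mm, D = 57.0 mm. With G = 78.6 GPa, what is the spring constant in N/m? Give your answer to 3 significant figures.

k = Gd⁴/(8D³N_a) = (78.6×10³ × 8.3⁴) / (8 × 57.0³ × 9)
  = 3.73022e+08 / 1.33339e+07 = 27.975 N/mm = 27975 N/m

28000 N/m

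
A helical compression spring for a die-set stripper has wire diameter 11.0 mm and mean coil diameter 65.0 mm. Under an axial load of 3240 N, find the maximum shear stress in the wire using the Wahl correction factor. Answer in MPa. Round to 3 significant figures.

506 MPa

Spring index C = D/d = 65.0/11.0 = 5.9091
K_W = (4C−1)/(4C−4) + 0.615/C = 22.636/19.636 + 0.1041 = 1.2569
τ₀ = 8FD/(πd³) = 8·3240·65.0/(π·11.0³) = 1.6848e+06/4181.5 = 402.92 MPa
τ_max = K·τ₀ = 1.2569 × 402.92 = 506.41 MPa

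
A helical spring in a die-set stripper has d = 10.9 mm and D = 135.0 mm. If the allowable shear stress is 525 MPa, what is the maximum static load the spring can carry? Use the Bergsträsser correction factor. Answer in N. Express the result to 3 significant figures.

1790 N

C = D/d = 135.0/10.9 = 12.3853
K_B = (4C+2)/(4C−3) = 51.541/46.541 = 1.1074
τ_max = K·8FD/(πd³) → F_max = τ_allow·πd³/(8DK)
F_max = 525·π·10.9³/(8·135.0·1.1074) = 2.1359e+06/1196 = 1785.9 N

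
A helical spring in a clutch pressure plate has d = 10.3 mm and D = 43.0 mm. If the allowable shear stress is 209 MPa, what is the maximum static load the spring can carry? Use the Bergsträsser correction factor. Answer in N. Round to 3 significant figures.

1530 N

C = D/d = 43.0/10.3 = 4.1748
K_B = (4C+2)/(4C−3) = 18.699/13.699 = 1.3650
τ_max = K·8FD/(πd³) → F_max = τ_allow·πd³/(8DK)
F_max = 209·π·10.3³/(8·43.0·1.3650) = 7.1748e+05/469.56 = 1528 N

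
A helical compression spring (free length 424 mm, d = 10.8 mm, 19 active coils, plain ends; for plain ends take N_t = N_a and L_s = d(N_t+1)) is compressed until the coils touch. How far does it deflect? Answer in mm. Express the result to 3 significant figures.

208 mm

N_t = 19; L_s = 10.8·20 = 216 mm
δ_solid = L₀ − L_s = 424 − 216 = 208 mm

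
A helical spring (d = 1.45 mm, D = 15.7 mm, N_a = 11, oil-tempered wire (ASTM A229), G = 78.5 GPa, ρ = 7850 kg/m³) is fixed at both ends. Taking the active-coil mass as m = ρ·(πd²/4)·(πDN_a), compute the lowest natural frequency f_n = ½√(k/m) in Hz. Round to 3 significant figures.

k = Gd⁴/(8D³N_a) = (78.5×10³)(1.45⁴)/(8·15.7³·11) = 1.019 N/mm = 1019 N/m
Wire length L = πDN_a = π·15.7·11 = 542.55 mm
m = ρ·(πd²/4)·L = 7850 × 1.6513×10⁻⁶ m² × 0.54255 m = 0.007033 kg
f_n = ½√(k/m) = 0.5·√(1019/0.007033) = 0.5·√(1.4488e+05) = 190.32 Hz

190 Hz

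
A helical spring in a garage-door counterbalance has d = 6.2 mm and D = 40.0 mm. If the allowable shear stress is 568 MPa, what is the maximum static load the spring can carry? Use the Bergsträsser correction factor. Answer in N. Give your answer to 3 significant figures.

1090 N

C = D/d = 40.0/6.2 = 6.4516
K_B = (4C+2)/(4C−3) = 27.806/22.806 = 1.2192
τ_max = K·8FD/(πd³) → F_max = τ_allow·πd³/(8DK)
F_max = 568·π·6.2³/(8·40.0·1.2192) = 4.2528e+05/390.16 = 1090 N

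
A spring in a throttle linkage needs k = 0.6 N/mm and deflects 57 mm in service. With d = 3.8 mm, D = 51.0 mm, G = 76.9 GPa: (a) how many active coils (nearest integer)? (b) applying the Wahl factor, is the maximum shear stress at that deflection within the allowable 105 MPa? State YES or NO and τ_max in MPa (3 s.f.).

N_a = Gd⁴/(8D³k) = (76.9×10³)(3.8⁴)/(8·51.0³·0.6) = 25.18 → N_a = 25
Actual rate k = Gd⁴/(8D³·25) = 0.60439 N/mm
Working load F = kδ = 0.60439·57 = 34.45 N
C = 51.0/3.8 = 13.4211; K_W = (4C−1)/(4C−4)+0.615/C = 1.1062
τ_max = K_W·8FD/(πd³) = 1.1062·81.537 = 90.197 MPa
τ_max ≤ 105 MPa → acceptable

(a) 25 coils; (b) YES, τ_max = 90.2 MPa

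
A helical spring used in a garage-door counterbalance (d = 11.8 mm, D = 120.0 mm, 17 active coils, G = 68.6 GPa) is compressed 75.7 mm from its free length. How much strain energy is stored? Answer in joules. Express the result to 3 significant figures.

16.2 J

k = Gd⁴/(8D³N_a) = (68.6×10³)(11.8⁴)/(8·120.0³·17) = 5.6594 N/mm
U = ½kδ² = 0.5 × 5.6594 × 75.7² = 16216 N·mm = 16.216 J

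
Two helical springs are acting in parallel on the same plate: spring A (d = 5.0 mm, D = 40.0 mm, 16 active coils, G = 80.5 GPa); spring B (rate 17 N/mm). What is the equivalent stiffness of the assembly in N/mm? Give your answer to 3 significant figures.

23.1 N/mm

k_A = Gd⁴/(8D³N_a) = (80.5×10³)(5.0⁴)/(8·40.0³·16) = 6.1417 N/mm
Parallel: k_eq = 6.1417 + 17 = 23.142 N/mm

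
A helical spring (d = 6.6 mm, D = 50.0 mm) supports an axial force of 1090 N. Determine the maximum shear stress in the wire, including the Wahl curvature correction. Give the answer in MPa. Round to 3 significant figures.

Spring index C = D/d = 50.0/6.6 = 7.5758
K_W = (4C−1)/(4C−4) + 0.615/C = 29.303/26.303 + 0.0812 = 1.1952
τ₀ = 8FD/(πd³) = 8·1090·50.0/(π·6.6³) = 436000/903.2 = 482.73 MPa
τ_max = K·τ₀ = 1.1952 × 482.73 = 576.98 MPa

577 MPa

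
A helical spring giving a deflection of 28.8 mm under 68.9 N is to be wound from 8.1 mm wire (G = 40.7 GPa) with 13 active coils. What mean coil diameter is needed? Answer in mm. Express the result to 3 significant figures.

89.0 mm

Required rate k = F/δ = 68.9/28.8 = 2.3924 N/mm
D = (Gd⁴/(8N_a·k))^(1/3) = (40.7×10³·8.1⁴/(8·13·2.3924))^(1/3)
  = (704165)^(1/3) = 88.9662 mm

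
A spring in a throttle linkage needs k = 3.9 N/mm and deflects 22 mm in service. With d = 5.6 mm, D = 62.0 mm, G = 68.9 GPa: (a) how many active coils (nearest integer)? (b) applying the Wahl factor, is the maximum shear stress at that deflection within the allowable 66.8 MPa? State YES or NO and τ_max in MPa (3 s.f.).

N_a = Gd⁴/(8D³k) = (68.9×10³)(5.6⁴)/(8·62.0³·3.9) = 9.113 → N_a = 9
Actual rate k = Gd⁴/(8D³·9) = 3.9488 N/mm
Working load F = kδ = 3.9488·22 = 86.873 N
C = 62.0/5.6 = 11.0714; K_W = (4C−1)/(4C−4)+0.615/C = 1.1300
τ_max = K_W·8FD/(πd³) = 1.1300·78.101 = 88.255 MPa
τ_max > 66.8 MPa → exceeds allowable

(a) 9 coils; (b) NO, τ_max = 88.3 MPa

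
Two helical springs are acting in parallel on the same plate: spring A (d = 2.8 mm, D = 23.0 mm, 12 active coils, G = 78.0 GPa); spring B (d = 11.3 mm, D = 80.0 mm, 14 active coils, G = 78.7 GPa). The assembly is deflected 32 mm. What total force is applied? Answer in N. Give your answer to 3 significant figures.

847 N

k_A = Gd⁴/(8D³N_a) = (78.0×10³)(2.8⁴)/(8·23.0³·12) = 4.1046 N/mm
k_B = Gd⁴/(8D³N_a) = (78.7×10³)(11.3⁴)/(8·80.0³·14) = 22.377 N/mm
Parallel: k_eq = 4.1046 + 22.377 = 26.482 N/mm
F = k_eq·δ = 26.482·32 = 847.41 N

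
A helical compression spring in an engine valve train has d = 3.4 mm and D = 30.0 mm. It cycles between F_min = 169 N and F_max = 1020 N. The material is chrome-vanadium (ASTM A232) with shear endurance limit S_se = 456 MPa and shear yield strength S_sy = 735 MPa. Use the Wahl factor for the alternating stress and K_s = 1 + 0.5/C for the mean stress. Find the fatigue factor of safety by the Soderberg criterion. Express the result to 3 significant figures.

0.265

C = D/d = 30.0/3.4 = 8.8235; K_W = (4C−1)/(4C−4)+0.615/C = 1.1656; K_s = 1+0.5/C = 1.0567
F_a = (F_max−F_min)/2 = 425.5 N; F_m = (F_max+F_min)/2 = 594.5 N
τ_a = K_W·8F_aD/(πd³) = 1.1656 × 827.04 = 963.96 MPa
τ_m = K_s·8F_mD/(πd³) = 1.0567 × 1155.5 = 1221 MPa
Soderberg: 1/n_f = τ_a/S_se + τ_m/S_sy = 963.96/456 + 1221/735 = 2.11395 + 1.66122 = 3.7752
n_f = 1/3.7752 = 0.2649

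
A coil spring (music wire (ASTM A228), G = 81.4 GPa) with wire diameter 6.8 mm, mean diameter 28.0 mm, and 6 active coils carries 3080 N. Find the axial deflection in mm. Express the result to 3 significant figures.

k = Gd⁴/(8D³N_a) = (81.4×10³)(6.8⁴)/(8·28.0³·6) = 165.18 N/mm
δ = F/k = 3080 / 165.18 = 18.647 mm

18.6 mm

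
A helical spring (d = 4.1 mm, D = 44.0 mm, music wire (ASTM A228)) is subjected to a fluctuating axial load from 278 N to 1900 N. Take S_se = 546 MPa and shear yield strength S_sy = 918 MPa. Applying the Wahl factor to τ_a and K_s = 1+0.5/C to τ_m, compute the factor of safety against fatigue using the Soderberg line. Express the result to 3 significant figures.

0.210

C = D/d = 44.0/4.1 = 10.7317; K_W = (4C−1)/(4C−4)+0.615/C = 1.1344; K_s = 1+0.5/C = 1.0466
F_a = (F_max−F_min)/2 = 811 N; F_m = (F_max+F_min)/2 = 1089 N
τ_a = K_W·8F_aD/(πd³) = 1.1344 × 1318.4 = 1495.6 MPa
τ_m = K_s·8F_mD/(πd³) = 1.0466 × 1770.4 = 1852.9 MPa
Soderberg: 1/n_f = τ_a/S_se + τ_m/S_sy = 1495.6/546 + 1852.9/918 = 2.73921 + 2.01838 = 4.7576
n_f = 1/4.7576 = 0.2102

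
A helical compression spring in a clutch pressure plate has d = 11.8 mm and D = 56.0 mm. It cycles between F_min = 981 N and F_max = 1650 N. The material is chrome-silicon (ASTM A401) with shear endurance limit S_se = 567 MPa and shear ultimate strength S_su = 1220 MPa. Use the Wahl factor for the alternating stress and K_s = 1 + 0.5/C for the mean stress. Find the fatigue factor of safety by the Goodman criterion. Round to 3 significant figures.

5.83

C = D/d = 56.0/11.8 = 4.7458; K_W = (4C−1)/(4C−4)+0.615/C = 1.3298; K_s = 1+0.5/C = 1.1054
F_a = (F_max−F_min)/2 = 334.5 N; F_m = (F_max+F_min)/2 = 1315.5 N
τ_a = K_W·8F_aD/(πd³) = 1.3298 × 29.032 = 38.607 MPa
τ_m = K_s·8F_mD/(πd³) = 1.1054 × 114.18 = 126.2 MPa
Goodman: 1/n_f = τ_a/S_se + τ_m/S_su = 38.607/567 + 126.2/1220 = 0.06809 + 0.10345 = 0.17154
n_f = 1/0.17154 = 5.83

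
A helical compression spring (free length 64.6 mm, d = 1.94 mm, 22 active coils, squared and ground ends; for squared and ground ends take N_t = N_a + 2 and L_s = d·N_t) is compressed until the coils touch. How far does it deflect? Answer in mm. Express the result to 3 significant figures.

N_t = 24; L_s = 1.94·24 = 46.56 mm
δ_solid = L₀ − L_s = 64.6 − 46.56 = 18.04 mm

18.0 mm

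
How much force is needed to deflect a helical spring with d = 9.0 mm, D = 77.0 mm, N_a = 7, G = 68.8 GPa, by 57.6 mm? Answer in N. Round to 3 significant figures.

1020 N

k = Gd⁴/(8D³N_a) = (68.8×10³)(9.0⁴)/(8·77.0³·7) = 17.656 N/mm
F = k·δ = 17.656 × 57.6 = 1017 N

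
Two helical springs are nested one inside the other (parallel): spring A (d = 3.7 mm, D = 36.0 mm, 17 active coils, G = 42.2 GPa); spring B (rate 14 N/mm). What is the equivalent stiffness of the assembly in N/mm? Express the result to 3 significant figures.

k_A = Gd⁴/(8D³N_a) = (42.2×10³)(3.7⁴)/(8·36.0³·17) = 1.2464 N/mm
Parallel: k_eq = 1.2464 + 14 = 15.246 N/mm

15.2 N/mm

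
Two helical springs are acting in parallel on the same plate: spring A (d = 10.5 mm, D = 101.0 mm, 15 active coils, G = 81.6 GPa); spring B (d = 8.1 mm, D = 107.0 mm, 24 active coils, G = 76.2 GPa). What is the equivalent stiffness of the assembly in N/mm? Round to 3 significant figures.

9.42 N/mm

k_A = Gd⁴/(8D³N_a) = (81.6×10³)(10.5⁴)/(8·101.0³·15) = 8.0224 N/mm
k_B = Gd⁴/(8D³N_a) = (76.2×10³)(8.1⁴)/(8·107.0³·24) = 1.3946 N/mm
Parallel: k_eq = 8.0224 + 1.3946 = 9.4169 N/mm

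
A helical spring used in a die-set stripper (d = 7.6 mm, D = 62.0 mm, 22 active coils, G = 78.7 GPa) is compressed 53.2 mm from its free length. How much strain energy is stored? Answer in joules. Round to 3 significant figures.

8.86 J

k = Gd⁴/(8D³N_a) = (78.7×10³)(7.6⁴)/(8·62.0³·22) = 6.2595 N/mm
U = ½kδ² = 0.5 × 6.2595 × 53.2² = 8858 N·mm = 8.858 J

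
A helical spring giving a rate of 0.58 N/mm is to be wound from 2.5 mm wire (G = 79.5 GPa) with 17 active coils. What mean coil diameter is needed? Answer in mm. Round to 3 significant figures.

34.0 mm

D = (Gd⁴/(8N_a·k))^(1/3) = (79.5×10³·2.5⁴/(8·17·0.58))^(1/3)
  = (39369.5)^(1/3) = 34.0189 mm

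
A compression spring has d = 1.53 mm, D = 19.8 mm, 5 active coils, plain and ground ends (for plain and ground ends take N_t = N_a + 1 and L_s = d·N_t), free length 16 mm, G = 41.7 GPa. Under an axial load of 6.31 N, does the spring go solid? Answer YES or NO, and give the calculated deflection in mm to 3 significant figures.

k = Gd⁴/(8D³N_a) = (41.7×10³)(1.53⁴)/(8·19.8³·5) = 0.73595 N/mm
N_t = 6; L_s = 1.53·6 = 9.18 mm; δ_solid = L₀ − L_s = 16 − 9.18 = 6.82 mm
δ = F/k = 6.31/0.73595 = 8.574 mm
δ ≥ δ_solid → spring goes solid

YES, δ = 8.57 mm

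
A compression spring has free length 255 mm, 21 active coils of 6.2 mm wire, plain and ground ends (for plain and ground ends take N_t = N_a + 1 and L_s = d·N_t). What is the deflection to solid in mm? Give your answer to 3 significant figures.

119 mm

N_t = 22; L_s = 6.2·22 = 136.4 mm
δ_solid = L₀ − L_s = 255 − 136.4 = 118.6 mm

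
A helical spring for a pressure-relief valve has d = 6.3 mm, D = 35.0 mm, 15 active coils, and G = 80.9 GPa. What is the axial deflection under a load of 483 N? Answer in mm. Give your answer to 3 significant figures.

k = Gd⁴/(8D³N_a) = (80.9×10³)(6.3⁴)/(8·35.0³·15) = 24.77 N/mm
δ = F/k = 483 / 24.77 = 19.499 mm

19.5 mm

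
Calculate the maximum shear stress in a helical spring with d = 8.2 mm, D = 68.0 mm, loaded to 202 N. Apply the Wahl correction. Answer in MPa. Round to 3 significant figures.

Spring index C = D/d = 68.0/8.2 = 8.2927
K_W = (4C−1)/(4C−4) + 0.615/C = 32.171/29.171 + 0.0742 = 1.1770
τ₀ = 8FD/(πd³) = 8·202·68.0/(π·8.2³) = 109888/1732.2 = 63.439 MPa
τ_max = K·τ₀ = 1.1770 × 63.439 = 74.668 MPa

74.7 MPa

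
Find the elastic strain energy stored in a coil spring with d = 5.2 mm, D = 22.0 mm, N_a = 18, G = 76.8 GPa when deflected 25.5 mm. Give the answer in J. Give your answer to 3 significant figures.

k = Gd⁴/(8D³N_a) = (76.8×10³)(5.2⁴)/(8·22.0³·18) = 36.622 N/mm
U = ½kδ² = 0.5 × 36.622 × 25.5² = 11907 N·mm = 11.907 J

11.9 J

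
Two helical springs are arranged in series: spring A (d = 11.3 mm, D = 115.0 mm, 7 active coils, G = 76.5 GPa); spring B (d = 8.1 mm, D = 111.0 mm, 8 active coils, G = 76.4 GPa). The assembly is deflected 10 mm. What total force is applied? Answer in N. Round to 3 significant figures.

29.9 N

k_A = Gd⁴/(8D³N_a) = (76.5×10³)(11.3⁴)/(8·115.0³·7) = 14.645 N/mm
k_B = Gd⁴/(8D³N_a) = (76.4×10³)(8.1⁴)/(8·111.0³·8) = 3.7574 N/mm
Series: 1/k_eq = 1/14.645 + 1/3.7574 = 0.33443; k_eq = 2.9902 N/mm
F = k_eq·δ = 2.9902·10 = 29.902 N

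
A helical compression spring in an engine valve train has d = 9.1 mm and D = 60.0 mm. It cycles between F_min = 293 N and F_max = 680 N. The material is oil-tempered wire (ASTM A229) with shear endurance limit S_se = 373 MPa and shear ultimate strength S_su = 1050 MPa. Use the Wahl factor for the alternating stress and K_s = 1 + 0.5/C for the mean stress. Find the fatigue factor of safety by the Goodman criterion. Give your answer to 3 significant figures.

4.34

C = D/d = 60.0/9.1 = 6.5934; K_W = (4C−1)/(4C−4)+0.615/C = 1.2274; K_s = 1+0.5/C = 1.0758
F_a = (F_max−F_min)/2 = 193.5 N; F_m = (F_max+F_min)/2 = 486.5 N
τ_a = K_W·8F_aD/(πd³) = 1.2274 × 39.233 = 48.153 MPa
τ_m = K_s·8F_mD/(πd³) = 1.0758 × 98.639 = 106.12 MPa
Goodman: 1/n_f = τ_a/S_se + τ_m/S_su = 48.153/373 + 106.12/1050 = 0.12910 + 0.10107 = 0.23016
n_f = 1/0.23016 = 4.345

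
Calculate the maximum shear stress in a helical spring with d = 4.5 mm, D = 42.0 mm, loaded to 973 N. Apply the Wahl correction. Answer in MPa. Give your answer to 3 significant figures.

Spring index C = D/d = 42.0/4.5 = 9.3333
K_W = (4C−1)/(4C−4) + 0.615/C = 36.333/33.333 + 0.0659 = 1.1559
τ₀ = 8FD/(πd³) = 8·973·42.0/(π·4.5³) = 326928/286.28 = 1142 MPa
τ_max = K·τ₀ = 1.1559 × 1142 = 1320 MPa

1320 MPa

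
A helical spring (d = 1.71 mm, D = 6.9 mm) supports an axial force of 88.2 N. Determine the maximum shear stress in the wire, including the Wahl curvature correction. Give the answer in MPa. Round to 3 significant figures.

Spring index C = D/d = 6.9/1.71 = 4.0351
K_W = (4C−1)/(4C−4) + 0.615/C = 15.140/12.140 + 0.1524 = 1.3995
τ₀ = 8FD/(πd³) = 8·88.2·6.9/(π·1.71³) = 4868.64/15.709 = 309.93 MPa
τ_max = K·τ₀ = 1.3995 × 309.93 = 433.76 MPa

434 MPa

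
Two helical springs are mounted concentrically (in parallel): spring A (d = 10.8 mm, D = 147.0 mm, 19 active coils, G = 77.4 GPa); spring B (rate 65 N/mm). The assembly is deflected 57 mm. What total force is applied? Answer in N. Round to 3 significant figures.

k_A = Gd⁴/(8D³N_a) = (77.4×10³)(10.8⁴)/(8·147.0³·19) = 2.1809 N/mm
Parallel: k_eq = 2.1809 + 65 = 67.181 N/mm
F = k_eq·δ = 67.181·57 = 3829.3 N

3830 N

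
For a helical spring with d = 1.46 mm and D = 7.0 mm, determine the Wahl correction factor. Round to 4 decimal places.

C = D/d = 7.0/1.46 = 4.7945
K_W = (4C−1)/(4C−4) + 0.615/C = 18.178/15.178 + 0.1283 = 1.3259

1.3259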